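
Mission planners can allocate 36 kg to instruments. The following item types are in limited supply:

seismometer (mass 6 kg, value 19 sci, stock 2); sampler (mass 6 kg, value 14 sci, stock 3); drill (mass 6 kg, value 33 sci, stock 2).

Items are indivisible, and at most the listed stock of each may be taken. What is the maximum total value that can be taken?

132 sci

Best selections within mass 36 and stock limits:
- 2×seismometer + 2×sampler + 2×drill: mass 36, value 132
- 1×seismometer + 3×sampler + 2×drill: mass 36, value 127
- 2×seismometer + 1×sampler + 2×drill: mass 30, value 118
Best: 132 sci.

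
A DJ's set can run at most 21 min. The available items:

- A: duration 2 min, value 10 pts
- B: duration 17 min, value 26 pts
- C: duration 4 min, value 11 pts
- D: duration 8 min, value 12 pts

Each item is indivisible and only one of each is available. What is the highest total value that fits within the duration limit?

37 pts

This is a 0/1 knapsack; check combinations near the capacity.
- B+C: duration 17+4=21, value 26+11=37
- A+B: duration 2+17=19, value 10+26=36
- A+C+D: duration 2+4+8=14, value 10+11+12=33
- B: duration 17, value 26
Best: 37 pts.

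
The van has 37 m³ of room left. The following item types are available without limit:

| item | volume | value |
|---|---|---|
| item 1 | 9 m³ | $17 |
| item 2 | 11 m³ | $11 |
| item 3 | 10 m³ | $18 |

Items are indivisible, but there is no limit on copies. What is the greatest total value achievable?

Best value-per-unit is item 1 at 17/9; filling with it alone gives 4×17 = 68.
Optimal mix: 3×item 1 + 1×item 3 → volume 37, value 69.

$69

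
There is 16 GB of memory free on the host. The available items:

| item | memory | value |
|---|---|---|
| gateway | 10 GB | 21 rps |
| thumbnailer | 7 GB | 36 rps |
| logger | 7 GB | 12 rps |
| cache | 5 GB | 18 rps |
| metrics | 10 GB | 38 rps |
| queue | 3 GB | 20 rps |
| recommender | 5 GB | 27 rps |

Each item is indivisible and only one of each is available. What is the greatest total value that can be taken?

Check high-value combinations within 16 GB:
- thumbnailer+queue+recommender: memory 7+3+5=15, value 36+20+27=83
- thumbnailer+cache+queue: memory 7+5+3=15, value 36+18+20=74
- cache+queue+recommender: memory 5+3+5=13, value 18+20+27=65
- metrics+recommender: memory 10+5=15, value 38+27=65
- thumbnailer+recommender: memory 7+5=12, value 36+27=63
Best: 83 rps.

83 rps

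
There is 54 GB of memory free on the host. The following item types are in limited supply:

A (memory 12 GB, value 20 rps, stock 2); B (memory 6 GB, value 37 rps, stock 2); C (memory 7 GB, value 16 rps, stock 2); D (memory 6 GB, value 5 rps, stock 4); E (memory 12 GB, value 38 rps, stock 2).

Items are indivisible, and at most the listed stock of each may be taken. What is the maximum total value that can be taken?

182 rps

Top feasible selections:
- 2×B + 2×C + 2×E: memory 50, value 182
- 1×A + 2×B + 1×D + 2×E: memory 54, value 175
- 2×B + 1×C + 1×D + 2×E: memory 49, value 171
- 1×A + 2×B + 2×E: memory 48, value 170
Best: 182 rps.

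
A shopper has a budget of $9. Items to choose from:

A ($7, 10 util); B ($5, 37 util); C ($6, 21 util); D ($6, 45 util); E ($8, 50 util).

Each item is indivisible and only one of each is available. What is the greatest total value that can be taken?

This is a 0/1 knapsack; check combinations near the capacity.
- E: cost 8, value 50
- D: cost 6, value 45
- B: cost 5, value 37
Best: 50 util.

50 util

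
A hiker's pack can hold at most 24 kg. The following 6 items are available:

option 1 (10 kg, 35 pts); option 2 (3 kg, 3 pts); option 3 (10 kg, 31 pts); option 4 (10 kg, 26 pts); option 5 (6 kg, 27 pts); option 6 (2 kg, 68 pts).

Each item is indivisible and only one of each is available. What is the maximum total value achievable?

134 pts

Check high-value combinations within 24 kg:
- option 1+option 3+option 6: weight 10+10+2=22, value 35+31+68=134
- option 1+option 2+option 5+option 6: weight 10+3+6+2=21, value 35+3+27+68=133
- option 1+option 5+option 6: weight 10+6+2=18, value 35+27+68=130
- option 2+option 3+option 5+option 6: weight 3+10+6+2=21, value 3+31+27+68=129
- option 1+option 4+option 6: weight 10+10+2=22, value 35+26+68=129
Best: 134 pts.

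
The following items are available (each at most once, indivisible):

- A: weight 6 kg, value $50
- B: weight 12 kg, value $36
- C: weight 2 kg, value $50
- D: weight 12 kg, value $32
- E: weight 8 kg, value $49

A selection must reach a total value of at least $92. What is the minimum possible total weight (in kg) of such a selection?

8

Subsets with value ≥ 92, sorted by total weight:
- A+C: weight 8, value 100
- C+E: weight 10, value 99
- A+E: weight 14, value 99
- A+C+E: weight 16, value 149
Minimum weight: 8 kg.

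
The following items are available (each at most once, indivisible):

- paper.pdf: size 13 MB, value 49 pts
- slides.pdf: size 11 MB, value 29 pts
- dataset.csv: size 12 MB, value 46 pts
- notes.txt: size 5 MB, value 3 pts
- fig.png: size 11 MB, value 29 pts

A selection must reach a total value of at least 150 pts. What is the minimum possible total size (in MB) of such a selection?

47

Subsets with value ≥ 150, sorted by total size:
- paper.pdf+slides.pdf+dataset.csv+fig.png: size 47, value 153
- paper.pdf+slides.pdf+dataset.csv+notes.txt+fig.png: size 52, value 156
Minimum size: 47 MB.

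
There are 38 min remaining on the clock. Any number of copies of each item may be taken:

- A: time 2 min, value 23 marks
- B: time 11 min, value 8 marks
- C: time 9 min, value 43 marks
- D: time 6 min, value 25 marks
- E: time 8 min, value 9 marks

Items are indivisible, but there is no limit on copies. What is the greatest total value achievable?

Best value-per-unit is A at 23/2, and filling with it alone uses time 19×2=38. No mix of the others beats 19×23 = 437.

437 marks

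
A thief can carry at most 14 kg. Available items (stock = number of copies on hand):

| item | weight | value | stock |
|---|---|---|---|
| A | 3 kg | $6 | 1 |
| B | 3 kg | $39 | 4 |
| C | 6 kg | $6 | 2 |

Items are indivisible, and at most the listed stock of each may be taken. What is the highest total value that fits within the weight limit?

$156

Best selections within weight 14 and stock limits:
- 4×B: weight 12, value 156
- 1×A + 3×B: weight 12, value 123
Best: $156.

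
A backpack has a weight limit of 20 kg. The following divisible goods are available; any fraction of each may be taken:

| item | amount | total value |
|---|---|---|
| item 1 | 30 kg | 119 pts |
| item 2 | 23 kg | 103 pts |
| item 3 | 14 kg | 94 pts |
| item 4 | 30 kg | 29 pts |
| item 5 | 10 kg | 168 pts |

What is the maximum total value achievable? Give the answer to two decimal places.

Take in order of value per unit:
- item 5 (168/10 per unit): all 10 → value 168, running total 168.00
- item 3 (94/14 per unit): 10 of 14 → value 10×94/14 = 67.1429, running total 235.14
Total 235.14.

235.14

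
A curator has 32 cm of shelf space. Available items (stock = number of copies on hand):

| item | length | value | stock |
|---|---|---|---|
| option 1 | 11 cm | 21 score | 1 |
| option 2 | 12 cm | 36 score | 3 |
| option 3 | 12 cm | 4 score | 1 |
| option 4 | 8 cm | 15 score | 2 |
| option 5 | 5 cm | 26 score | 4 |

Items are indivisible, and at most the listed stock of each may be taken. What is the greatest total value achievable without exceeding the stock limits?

Top feasible selections:
- 1×option 2 + 4×option 5: length 32, value 140
- 1×option 1 + 4×option 5: length 31, value 125
- 1×option 4 + 4×option 5: length 28, value 119
- 1×option 2 + 3×option 5: length 27, value 114
Best: 140 score.

140 score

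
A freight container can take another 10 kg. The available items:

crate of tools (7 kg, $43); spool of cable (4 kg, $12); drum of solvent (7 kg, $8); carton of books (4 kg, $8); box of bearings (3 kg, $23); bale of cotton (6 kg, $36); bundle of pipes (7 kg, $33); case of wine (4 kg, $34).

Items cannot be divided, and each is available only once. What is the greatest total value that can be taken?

Check high-value combinations within 10 kg:
- bale of cotton+case of wine: weight 6+4=10, value 36+34=70
- crate of tools+box of bearings: weight 7+3=10, value 43+23=66
- box of bearings+bale of cotton: weight 3+6=9, value 23+36=59
Best: $70.

$70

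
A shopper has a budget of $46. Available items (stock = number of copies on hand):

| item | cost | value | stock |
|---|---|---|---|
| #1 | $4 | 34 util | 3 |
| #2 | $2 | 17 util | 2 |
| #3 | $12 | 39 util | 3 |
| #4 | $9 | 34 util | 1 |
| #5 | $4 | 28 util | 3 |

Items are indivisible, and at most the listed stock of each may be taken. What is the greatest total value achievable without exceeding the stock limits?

265 util

Top feasible selections:
- 3×#1 + 2×#2 + 1×#3 + 1×#4 + 2×#5: cost 45, value 265
- 3×#1 + 2×#2 + 1×#3 + 3×#5: cost 40, value 259
- 2×#1 + 2×#2 + 1×#3 + 1×#4 + 3×#5: cost 45, value 259
Best: 265 util.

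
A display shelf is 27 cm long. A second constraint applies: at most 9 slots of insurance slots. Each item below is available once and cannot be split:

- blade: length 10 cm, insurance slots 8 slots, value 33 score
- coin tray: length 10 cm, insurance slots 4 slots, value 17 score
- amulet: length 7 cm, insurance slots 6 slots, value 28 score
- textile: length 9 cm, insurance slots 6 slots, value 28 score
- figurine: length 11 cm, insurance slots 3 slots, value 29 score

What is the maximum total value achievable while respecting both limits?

Feasible sets respecting both limits:
- amulet+figurine: length 18, insurance slots 9, value 57
- textile+figurine: length 20, insurance slots 9, value 57
- coin tray+figurine: length 21, insurance slots 7, value 46
Best: 57 score.

57 score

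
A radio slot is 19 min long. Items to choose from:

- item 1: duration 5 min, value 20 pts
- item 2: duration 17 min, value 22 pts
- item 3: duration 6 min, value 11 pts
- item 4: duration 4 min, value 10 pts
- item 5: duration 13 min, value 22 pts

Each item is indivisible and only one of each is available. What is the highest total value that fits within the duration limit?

42 pts

Check high-value combinations within 19 min:
- item 1+item 5: duration 5+13=18, value 20+22=42
- item 1+item 3+item 4: duration 5+6+4=15, value 20+11+10=41
- item 3+item 5: duration 6+13=19, value 11+22=33
- item 4+item 5: duration 4+13=17, value 10+22=32
- item 1+item 3: duration 5+6=11, value 20+11=31
Best: 42 pts.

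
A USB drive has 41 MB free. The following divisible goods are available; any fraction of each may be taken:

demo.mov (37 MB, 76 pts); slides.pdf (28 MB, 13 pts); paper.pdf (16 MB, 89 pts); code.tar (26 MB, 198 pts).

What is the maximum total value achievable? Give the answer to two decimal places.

Take in order of value per unit:
- code.tar (198/26 per unit): all 26 → value 198, running total 198.00
- paper.pdf (89/16 per unit): 15 of 16 → value 15×89/16 = 83.4375, running total 281.44
Total 281.44.

281.44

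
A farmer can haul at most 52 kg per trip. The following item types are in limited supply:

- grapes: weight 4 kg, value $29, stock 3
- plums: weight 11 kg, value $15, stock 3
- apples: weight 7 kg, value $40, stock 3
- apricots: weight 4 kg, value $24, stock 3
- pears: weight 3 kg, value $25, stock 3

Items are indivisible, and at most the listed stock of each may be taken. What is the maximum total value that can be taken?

$330

Best selections within weight 52 and stock limits:
- 3×grapes + 3×apples + 2×apricots + 3×pears: weight 50, value 330
- 3×grapes + 3×apples + 3×apricots + 2×pears: weight 51, value 329
Best: $330.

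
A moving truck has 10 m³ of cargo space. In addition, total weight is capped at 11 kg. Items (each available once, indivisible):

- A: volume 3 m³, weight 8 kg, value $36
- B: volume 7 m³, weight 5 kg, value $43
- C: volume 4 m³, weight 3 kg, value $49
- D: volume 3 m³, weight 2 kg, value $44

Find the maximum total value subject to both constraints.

$93

Feasible sets respecting both limits:
- C+D: volume 7, weight 5, value 93
- B+D: volume 10, weight 7, value 87
- A+C: volume 7, weight 11, value 85
Best: $93.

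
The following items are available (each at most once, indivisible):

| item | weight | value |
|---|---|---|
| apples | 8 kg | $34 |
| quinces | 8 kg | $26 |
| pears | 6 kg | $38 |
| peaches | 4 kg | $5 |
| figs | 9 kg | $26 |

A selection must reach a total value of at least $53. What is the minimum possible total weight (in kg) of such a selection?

Subsets with value ≥ 53, sorted by total weight:
- apples+pears: weight 14, value 72
- quinces+pears: weight 14, value 64
- pears+figs: weight 15, value 64
- apples+quinces: weight 16, value 60
Minimum weight: 14 kg.

14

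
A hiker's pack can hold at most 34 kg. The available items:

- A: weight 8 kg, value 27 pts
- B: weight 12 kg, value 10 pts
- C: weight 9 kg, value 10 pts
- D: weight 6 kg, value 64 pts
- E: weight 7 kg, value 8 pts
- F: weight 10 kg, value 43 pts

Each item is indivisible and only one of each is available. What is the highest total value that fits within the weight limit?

This is a 0/1 knapsack; check combinations near the capacity.
- A+C+D+F: weight 8+9+6+10=33, value 27+10+64+43=144
- A+D+E+F: weight 8+6+7+10=31, value 27+64+8+43=142
- A+D+F: weight 8+6+10=24, value 27+64+43=134
- C+D+E+F: weight 9+6+7+10=32, value 10+64+8+43=125
- C+D+F: weight 9+6+10=25, value 10+64+43=117
Best: 144 pts.

144 pts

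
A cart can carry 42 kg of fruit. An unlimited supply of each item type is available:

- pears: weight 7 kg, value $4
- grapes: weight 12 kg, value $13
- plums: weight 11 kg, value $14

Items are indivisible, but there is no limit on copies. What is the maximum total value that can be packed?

Best value-per-unit is plums at 14/11; filling with it alone gives 3×14 = 42.
Optimal mix: 1×pears + 3×plums → weight 40, value 46.

$46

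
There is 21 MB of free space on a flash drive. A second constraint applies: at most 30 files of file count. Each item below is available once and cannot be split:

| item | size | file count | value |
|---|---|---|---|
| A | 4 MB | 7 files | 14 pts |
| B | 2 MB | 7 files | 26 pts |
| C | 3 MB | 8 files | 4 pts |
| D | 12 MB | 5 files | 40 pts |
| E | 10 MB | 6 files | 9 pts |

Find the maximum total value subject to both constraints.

Feasible sets respecting both limits:
- A+B+C+D: size 21, file count 27, value 84
- A+B+D: size 18, file count 19, value 80
- B+C+D: size 17, file count 20, value 70
- B+D: size 14, file count 12, value 66
Best: 84 pts.

84 pts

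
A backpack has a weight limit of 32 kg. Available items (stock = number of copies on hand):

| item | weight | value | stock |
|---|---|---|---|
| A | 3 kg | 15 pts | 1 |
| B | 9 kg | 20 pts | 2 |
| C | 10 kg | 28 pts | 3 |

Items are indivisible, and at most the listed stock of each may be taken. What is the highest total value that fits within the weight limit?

91 pts

Top feasible selections:
- 1×A + 1×B + 2×C: weight 32, value 91
- 3×C: weight 30, value 84
Best: 91 pts.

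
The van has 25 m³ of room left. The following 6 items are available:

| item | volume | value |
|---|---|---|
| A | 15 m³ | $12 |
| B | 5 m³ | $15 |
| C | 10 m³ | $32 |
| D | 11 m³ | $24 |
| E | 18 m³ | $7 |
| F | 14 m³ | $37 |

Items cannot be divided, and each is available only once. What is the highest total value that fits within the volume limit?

$69

Check high-value combinations within 25 m³:
- C+F: volume 10+14=24, value 32+37=69
- D+F: volume 11+14=25, value 24+37=61
- C+D: volume 10+11=21, value 32+24=56
Best: $69.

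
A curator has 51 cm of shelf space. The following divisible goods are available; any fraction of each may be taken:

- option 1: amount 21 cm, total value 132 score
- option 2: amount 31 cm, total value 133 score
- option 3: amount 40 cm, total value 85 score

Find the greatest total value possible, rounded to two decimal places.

Take in order of value per unit:
- option 1 (132/21 per unit): all 21 → value 132, running total 132.00
- option 2 (133/31 per unit): 30 of 31 → value 30×133/31 = 128.7097, running total 260.71
Total 260.71.

260.71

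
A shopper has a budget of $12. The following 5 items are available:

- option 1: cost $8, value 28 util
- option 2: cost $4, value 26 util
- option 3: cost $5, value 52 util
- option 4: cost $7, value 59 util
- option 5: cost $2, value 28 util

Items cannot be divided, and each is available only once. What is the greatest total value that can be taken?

Check high-value combinations within $12:
- option 3+option 4: cost 5+7=12, value 52+59=111
- option 2+option 3+option 5: cost 4+5+2=11, value 26+52+28=106
- option 4+option 5: cost 7+2=9, value 59+28=87
Best: 111 util.

111 util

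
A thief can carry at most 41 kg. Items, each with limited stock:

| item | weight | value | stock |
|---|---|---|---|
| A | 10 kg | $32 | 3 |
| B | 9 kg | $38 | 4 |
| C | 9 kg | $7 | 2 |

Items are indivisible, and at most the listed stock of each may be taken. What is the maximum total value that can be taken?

Top feasible selections:
- 4×B: weight 36, value 152
- 1×A + 3×B: weight 37, value 146
Best: $152.

$152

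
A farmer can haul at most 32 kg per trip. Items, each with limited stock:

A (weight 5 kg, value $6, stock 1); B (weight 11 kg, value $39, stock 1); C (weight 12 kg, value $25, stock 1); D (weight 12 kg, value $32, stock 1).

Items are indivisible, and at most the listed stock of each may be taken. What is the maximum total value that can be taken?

$77

Best selections within weight 32 and stock limits:
- 1×A + 1×B + 1×D: weight 28, value 77
- 1×B + 1×D: weight 23, value 71
Best: $77.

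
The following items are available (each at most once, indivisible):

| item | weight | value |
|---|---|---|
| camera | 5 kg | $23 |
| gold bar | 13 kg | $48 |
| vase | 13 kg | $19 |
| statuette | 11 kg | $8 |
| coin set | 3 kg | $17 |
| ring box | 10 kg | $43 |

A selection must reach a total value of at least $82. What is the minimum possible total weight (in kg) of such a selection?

Subsets with value ≥ 82, sorted by total weight:
- camera+coin set+ring box: weight 18, value 83
- camera+gold bar+coin set: weight 21, value 88
Minimum weight: 18 kg.

18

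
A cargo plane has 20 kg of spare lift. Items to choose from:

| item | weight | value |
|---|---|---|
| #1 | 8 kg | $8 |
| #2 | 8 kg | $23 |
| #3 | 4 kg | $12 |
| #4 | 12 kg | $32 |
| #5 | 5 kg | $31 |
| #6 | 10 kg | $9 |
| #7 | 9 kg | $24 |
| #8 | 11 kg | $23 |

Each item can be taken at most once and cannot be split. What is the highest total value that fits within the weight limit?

Check high-value combinations within 20 kg:
- #3+#5+#7: weight 4+5+9=18, value 12+31+24=67
- #2+#3+#5: weight 8+4+5=17, value 23+12+31=66
- #3+#5+#8: weight 4+5+11=20, value 12+31+23=66
Best: $67.

$67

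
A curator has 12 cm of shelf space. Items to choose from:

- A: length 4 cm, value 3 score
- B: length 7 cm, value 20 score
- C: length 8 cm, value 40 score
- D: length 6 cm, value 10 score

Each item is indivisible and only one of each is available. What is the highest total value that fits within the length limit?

Check high-value combinations within 12 cm:
- A+C: length 4+8=12, value 3+40=43
- C: length 8, value 40
- A+B: length 4+7=11, value 3+20=23
- B: length 7, value 20
- A+D: length 4+6=10, value 3+10=13
Best: 43 score.

43 score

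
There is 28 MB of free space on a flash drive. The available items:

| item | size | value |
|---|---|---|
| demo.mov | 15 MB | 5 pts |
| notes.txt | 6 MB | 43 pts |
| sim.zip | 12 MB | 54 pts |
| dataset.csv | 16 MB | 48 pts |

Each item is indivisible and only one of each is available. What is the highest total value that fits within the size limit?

102 pts

Check high-value combinations within 28 MB:
- sim.zip+dataset.csv: size 12+16=28, value 54+48=102
- notes.txt+sim.zip: size 6+12=18, value 43+54=97
- notes.txt+dataset.csv: size 6+16=22, value 43+48=91
Best: 102 pts.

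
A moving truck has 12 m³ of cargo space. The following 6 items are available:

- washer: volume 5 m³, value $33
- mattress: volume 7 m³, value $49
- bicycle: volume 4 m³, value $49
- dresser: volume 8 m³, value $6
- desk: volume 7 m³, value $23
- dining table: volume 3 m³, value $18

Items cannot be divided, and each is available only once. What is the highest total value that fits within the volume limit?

$100

Check high-value combinations within 12 m³:
- washer+bicycle+dining table: volume 5+4+3=12, value 33+49+18=100
- mattress+bicycle: volume 7+4=11, value 49+49=98
- washer+bicycle: volume 5+4=9, value 33+49=82
- washer+mattress: volume 5+7=12, value 33+49=82
- bicycle+desk: volume 4+7=11, value 49+23=72
Best: $100.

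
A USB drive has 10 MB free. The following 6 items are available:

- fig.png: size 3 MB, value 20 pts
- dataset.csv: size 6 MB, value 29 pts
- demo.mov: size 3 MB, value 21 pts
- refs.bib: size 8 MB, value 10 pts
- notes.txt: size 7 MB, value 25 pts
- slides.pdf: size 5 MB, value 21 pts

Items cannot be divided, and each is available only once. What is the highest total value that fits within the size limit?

50 pts

Check high-value combinations within 10 MB:
- dataset.csv+demo.mov: size 6+3=9, value 29+21=50
- fig.png+dataset.csv: size 3+6=9, value 20+29=49
- demo.mov+notes.txt: size 3+7=10, value 21+25=46
- fig.png+notes.txt: size 3+7=10, value 20+25=45
- demo.mov+slides.pdf: size 3+5=8, value 21+21=42
Best: 50 pts.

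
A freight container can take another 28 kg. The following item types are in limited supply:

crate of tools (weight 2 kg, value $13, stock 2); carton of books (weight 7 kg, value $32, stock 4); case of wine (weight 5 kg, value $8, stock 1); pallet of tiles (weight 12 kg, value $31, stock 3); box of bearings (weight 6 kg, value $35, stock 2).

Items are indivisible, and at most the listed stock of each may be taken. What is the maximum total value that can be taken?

Top feasible selections:
- 1×crate of tools + 2×carton of books + 2×box of bearings: weight 28, value 147
- 2×crate of tools + 1×carton of books + 1×case of wine + 2×box of bearings: weight 28, value 136
- 2×carton of books + 2×box of bearings: weight 26, value 134
- 3×carton of books + 1×box of bearings: weight 27, value 131
Best: $147.

$147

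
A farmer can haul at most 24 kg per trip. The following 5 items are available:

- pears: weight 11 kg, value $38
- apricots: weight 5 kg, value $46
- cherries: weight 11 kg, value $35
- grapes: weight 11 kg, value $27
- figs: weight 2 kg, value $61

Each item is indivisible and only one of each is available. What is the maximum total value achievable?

Check high-value combinations within 24 kg:
- pears+apricots+figs: weight 11+5+2=18, value 38+46+61=145
- apricots+cherries+figs: weight 5+11+2=18, value 46+35+61=142
- apricots+grapes+figs: weight 5+11+2=18, value 46+27+61=134
- pears+cherries+figs: weight 11+11+2=24, value 38+35+61=134
- pears+grapes+figs: weight 11+11+2=24, value 38+27+61=126
Best: $145.

$145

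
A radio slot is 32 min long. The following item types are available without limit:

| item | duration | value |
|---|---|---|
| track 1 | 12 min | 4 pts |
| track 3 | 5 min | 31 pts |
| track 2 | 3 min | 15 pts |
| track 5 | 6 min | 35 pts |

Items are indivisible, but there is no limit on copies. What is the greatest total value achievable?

Best value-per-unit is track 3 at 31/5; filling with it alone gives 6×31 = 186.
Optimal mix: 4×track 3 + 2×track 5 → duration 32, value 194.

194 pts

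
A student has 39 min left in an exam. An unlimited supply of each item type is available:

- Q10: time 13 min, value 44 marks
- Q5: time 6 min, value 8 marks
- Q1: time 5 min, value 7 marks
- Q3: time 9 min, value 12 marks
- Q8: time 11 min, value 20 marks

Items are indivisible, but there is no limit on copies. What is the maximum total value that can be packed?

Best value-per-unit is Q10 at 44/13, and filling with it alone uses time 3×13=39. No mix of the others beats 3×44 = 132.

132 marks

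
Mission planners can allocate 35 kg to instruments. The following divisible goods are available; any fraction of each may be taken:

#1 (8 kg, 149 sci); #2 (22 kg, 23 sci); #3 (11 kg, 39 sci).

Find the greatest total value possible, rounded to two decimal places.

204.73

Take in order of value per unit:
- #1 (149/8 per unit): all 8 → value 149, running total 149.00
- #3 (39/11 per unit): all 11 → value 39, running total 188.00
- #2 (23/22 per unit): 16 of 22 → value 16×23/22 = 16.7273, running total 204.73
Total 204.73.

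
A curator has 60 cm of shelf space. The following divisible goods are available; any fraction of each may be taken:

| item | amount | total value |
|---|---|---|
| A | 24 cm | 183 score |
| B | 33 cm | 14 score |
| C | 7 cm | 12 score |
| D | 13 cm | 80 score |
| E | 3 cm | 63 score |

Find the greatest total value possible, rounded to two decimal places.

Take in order of value per unit:
- E (63/3 per unit): all 3 → value 63, running total 63.00
- A (183/24 per unit): all 24 → value 183, running total 246.00
- D (80/13 per unit): all 13 → value 80, running total 326.00
- C (12/7 per unit): all 7 → value 12, running total 338.00
- B (14/33 per unit): 13 of 33 → value 13×14/33 = 5.5152, running total 343.52
Total 343.52.

343.52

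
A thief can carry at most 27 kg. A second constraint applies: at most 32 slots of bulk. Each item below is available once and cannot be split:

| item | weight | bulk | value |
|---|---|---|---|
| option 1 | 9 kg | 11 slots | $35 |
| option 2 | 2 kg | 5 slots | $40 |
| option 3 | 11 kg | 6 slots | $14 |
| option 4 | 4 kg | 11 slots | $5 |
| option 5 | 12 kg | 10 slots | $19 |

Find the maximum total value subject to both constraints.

$94

Feasible sets respecting both limits:
- option 1+option 2+option 5: weight 23, bulk 26, value 94
- option 1+option 2+option 3: weight 22, bulk 22, value 89
- option 1+option 2+option 4: weight 15, bulk 27, value 80
- option 1+option 2: weight 11, bulk 16, value 75
Best: $94.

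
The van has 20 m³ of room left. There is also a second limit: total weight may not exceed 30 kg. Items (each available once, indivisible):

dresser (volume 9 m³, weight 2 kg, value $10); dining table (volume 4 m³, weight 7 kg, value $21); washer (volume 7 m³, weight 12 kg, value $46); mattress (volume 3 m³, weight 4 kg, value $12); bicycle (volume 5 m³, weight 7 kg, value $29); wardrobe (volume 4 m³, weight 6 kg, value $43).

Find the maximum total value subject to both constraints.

$130

Feasible sets respecting both limits:
- washer+mattress+bicycle+wardrobe: volume 19, weight 29, value 130
- dining table+washer+mattress+wardrobe: volume 18, weight 29, value 122
- washer+bicycle+wardrobe: volume 16, weight 25, value 118
- dining table+washer+wardrobe: volume 15, weight 25, value 110
Best: $130.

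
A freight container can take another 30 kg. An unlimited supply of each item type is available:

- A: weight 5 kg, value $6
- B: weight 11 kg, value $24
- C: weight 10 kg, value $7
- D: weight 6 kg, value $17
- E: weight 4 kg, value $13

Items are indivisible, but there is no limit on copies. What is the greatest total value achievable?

Best value-per-unit is E at 13/4; filling with it alone gives 7×13 = 91.
Optimal mix: 1×D + 6×E → weight 30, value 95.

$95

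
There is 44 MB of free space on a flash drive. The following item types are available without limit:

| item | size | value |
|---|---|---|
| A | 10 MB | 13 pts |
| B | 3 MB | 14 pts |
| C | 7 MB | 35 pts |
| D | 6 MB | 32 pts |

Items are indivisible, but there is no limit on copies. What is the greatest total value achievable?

Best value-per-unit is D at 32/6; filling with it alone gives 7×32 = 224.
Optimal mix: 2×C + 5×D → size 44, value 230.

230 pts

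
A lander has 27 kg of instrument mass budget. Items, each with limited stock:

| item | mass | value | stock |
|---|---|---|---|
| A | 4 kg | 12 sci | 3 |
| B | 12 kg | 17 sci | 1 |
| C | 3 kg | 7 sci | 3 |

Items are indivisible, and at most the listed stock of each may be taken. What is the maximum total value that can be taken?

60 sci

Best selections within mass 27 and stock limits:
- 3×A + 1×B + 1×C: mass 27, value 60
- 3×A + 3×C: mass 21, value 57
- 2×A + 1×B + 2×C: mass 26, value 55
Best: 60 sci.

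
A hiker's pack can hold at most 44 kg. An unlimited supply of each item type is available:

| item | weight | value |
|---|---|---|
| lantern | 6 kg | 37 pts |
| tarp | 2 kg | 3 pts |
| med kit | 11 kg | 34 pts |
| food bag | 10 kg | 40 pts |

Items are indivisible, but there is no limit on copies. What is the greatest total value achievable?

Best value-per-unit is lantern at 37/6; filling with it alone gives 7×37 = 259.
Optimal mix: 7×lantern + 1×tarp → weight 44, value 262.

262 pts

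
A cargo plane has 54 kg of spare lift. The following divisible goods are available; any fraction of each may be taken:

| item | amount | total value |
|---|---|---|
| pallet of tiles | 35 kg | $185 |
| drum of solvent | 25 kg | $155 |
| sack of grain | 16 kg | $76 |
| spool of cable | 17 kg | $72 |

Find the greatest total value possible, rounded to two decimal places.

Take in order of value per unit:
- drum of solvent (155/25 per unit): all 25 → value 155, running total 155.00
- pallet of tiles (185/35 per unit): 29 of 35 → value 29×185/35 = 153.2857, running total 308.29
Total 308.29.

308.29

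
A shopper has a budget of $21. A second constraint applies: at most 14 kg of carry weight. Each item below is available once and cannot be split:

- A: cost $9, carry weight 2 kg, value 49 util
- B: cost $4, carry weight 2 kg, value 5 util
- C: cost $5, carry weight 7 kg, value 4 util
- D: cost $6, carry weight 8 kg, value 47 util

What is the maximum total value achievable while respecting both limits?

Feasible sets respecting both limits:
- A+B+D: cost 19, carry weight 12, value 101
- A+D: cost 15, carry weight 10, value 96
- A+B+C: cost 18, carry weight 11, value 58
Best: 101 util.

101 util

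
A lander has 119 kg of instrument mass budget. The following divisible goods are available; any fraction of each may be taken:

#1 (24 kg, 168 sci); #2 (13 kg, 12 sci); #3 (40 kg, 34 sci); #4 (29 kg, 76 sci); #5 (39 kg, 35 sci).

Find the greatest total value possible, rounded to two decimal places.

302.90

Take in order of value per unit:
- #1 (168/24 per unit): all 24 → value 168, running total 168.00
- #4 (76/29 per unit): all 29 → value 76, running total 244.00
- #2 (12/13 per unit): all 13 → value 12, running total 256.00
- #5 (35/39 per unit): all 39 → value 35, running total 291.00
- #3 (34/40 per unit): 14 of 40 → value 14×34/40 = 11.9000, running total 302.90
Total 302.90.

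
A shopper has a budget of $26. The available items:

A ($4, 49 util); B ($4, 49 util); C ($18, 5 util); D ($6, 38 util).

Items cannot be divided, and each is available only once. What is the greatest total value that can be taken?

136 util

This is a 0/1 knapsack; check combinations near the capacity.
- A+B+D: cost 4+4+6=14, value 49+49+38=136
- A+B+C: cost 4+4+18=26, value 49+49+5=103
- A+B: cost 4+4=8, value 49+49=98
- A+D: cost 4+6=10, value 49+38=87
Best: 136 util.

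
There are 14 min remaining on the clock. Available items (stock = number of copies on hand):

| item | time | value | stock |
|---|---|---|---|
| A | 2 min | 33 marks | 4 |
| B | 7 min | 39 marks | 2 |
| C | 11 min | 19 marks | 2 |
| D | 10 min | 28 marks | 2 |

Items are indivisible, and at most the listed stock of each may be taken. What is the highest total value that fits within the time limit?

Top feasible selections:
- 3×A + 1×B: time 13, value 138
- 4×A: time 8, value 132
Best: 138 marks.

138 marks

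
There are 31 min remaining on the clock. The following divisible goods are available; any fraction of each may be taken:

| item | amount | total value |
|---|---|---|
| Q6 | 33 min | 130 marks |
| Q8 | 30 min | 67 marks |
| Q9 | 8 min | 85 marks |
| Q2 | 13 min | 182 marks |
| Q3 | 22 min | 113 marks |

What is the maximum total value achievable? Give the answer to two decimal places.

Take in order of value per unit:
- Q2 (182/13 per unit): all 13 → value 182, running total 182.00
- Q9 (85/8 per unit): all 8 → value 85, running total 267.00
- Q3 (113/22 per unit): 10 of 22 → value 10×113/22 = 51.3636, running total 318.36
Total 318.36.

318.36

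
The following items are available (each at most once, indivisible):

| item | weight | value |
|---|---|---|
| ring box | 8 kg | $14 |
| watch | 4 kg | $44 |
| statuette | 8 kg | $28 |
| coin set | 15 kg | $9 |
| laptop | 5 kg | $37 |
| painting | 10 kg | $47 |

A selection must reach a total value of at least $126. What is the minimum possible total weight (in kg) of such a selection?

19

Subsets with value ≥ 126, sorted by total weight:
- watch+laptop+painting: weight 19, value 128
- watch+statuette+laptop+painting: weight 27, value 156
- ring box+watch+laptop+painting: weight 27, value 142
- ring box+watch+statuette+painting: weight 30, value 133
Minimum weight: 19 kg.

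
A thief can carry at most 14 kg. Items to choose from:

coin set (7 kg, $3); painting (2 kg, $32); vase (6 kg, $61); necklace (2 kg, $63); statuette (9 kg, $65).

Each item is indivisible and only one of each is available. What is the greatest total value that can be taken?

This is a 0/1 knapsack; check combinations near the capacity.
- painting+necklace+statuette: weight 2+2+9=13, value 32+63+65=160
- painting+vase+necklace: weight 2+6+2=10, value 32+61+63=156
- necklace+statuette: weight 2+9=11, value 63+65=128
Best: $160.

$160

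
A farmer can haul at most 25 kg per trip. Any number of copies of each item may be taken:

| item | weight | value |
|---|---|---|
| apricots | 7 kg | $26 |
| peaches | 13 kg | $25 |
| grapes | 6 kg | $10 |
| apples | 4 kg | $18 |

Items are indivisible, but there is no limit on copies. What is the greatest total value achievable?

Best value-per-unit is apples at 18/4, and filling with it alone uses weight 6×4=24. No mix of the others beats 6×18 = 108.

$108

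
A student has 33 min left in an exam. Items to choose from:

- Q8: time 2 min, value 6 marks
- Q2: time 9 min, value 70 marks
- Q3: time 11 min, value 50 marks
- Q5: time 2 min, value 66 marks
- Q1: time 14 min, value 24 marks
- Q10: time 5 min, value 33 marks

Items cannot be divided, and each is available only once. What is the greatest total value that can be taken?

This is a 0/1 knapsack; check combinations near the capacity.
- Q8+Q2+Q3+Q5+Q10: time 2+9+11+2+5=29, value 6+70+50+66+33=225
- Q2+Q3+Q5+Q10: time 9+11+2+5=27, value 70+50+66+33=219
- Q8+Q2+Q5+Q1+Q10: time 2+9+2+14+5=32, value 6+70+66+24+33=199
- Q2+Q5+Q1+Q10: time 9+2+14+5=30, value 70+66+24+33=193
Best: 225 marks.

225 marks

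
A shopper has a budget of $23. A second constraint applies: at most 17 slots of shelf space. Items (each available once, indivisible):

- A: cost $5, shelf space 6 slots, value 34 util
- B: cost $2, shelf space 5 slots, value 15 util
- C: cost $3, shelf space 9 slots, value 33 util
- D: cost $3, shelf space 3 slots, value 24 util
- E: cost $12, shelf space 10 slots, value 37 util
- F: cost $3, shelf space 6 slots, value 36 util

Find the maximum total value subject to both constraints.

Feasible sets respecting both limits:
- A+D+F: cost 11, shelf space 15, value 94
- A+B+F: cost 10, shelf space 17, value 85
- B+D+F: cost 8, shelf space 14, value 75
- A+B+D: cost 10, shelf space 14, value 73
Best: 94 util.

94 util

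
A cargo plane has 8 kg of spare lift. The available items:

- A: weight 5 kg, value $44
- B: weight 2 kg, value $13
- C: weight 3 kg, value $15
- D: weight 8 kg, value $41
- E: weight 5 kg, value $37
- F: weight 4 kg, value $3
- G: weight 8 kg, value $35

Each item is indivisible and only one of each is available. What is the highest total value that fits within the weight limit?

Check high-value combinations within 8 kg:
- A+C: weight 5+3=8, value 44+15=59
- A+B: weight 5+2=7, value 44+13=57
- C+E: weight 3+5=8, value 15+37=52
- B+E: weight 2+5=7, value 13+37=50
- A: weight 5, value 44
Best: $59.

$59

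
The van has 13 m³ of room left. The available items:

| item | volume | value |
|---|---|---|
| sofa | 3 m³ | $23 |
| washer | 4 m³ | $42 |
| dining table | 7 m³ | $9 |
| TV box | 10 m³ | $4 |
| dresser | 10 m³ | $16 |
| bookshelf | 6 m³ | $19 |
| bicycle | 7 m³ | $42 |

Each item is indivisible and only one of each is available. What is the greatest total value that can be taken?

Check high-value combinations within 13 m³:
- washer+bicycle: volume 4+7=11, value 42+42=84
- sofa+washer+bookshelf: volume 3+4+6=13, value 23+42+19=84
- sofa+washer: volume 3+4=7, value 23+42=65
- sofa+bicycle: volume 3+7=10, value 23+42=65
- washer+bookshelf: volume 4+6=10, value 42+19=61
Best: $84.

$84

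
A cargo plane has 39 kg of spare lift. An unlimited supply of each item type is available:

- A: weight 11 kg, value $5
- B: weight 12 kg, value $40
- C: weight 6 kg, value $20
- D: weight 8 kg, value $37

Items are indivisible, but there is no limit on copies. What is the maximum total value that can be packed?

Best value-per-unit is D at 37/8; filling with it alone gives 4×37 = 148.
Optimal mix: 1×C + 4×D → weight 38, value 168.

$168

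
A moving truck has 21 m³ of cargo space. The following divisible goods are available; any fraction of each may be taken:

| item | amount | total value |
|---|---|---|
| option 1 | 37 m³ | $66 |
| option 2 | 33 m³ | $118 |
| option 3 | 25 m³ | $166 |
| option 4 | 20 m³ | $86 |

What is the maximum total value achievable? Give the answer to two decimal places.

Take in order of value per unit:
- option 3 (166/25 per unit): 21 of 25 → value 21×166/25 = 139.4400, running total 139.44
Total 139.44.

139.44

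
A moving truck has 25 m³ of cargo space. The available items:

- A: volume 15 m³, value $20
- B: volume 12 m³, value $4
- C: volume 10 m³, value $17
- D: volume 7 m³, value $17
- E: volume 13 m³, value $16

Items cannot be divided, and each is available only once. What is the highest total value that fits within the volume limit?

$37

Check high-value combinations within 25 m³:
- A+D: volume 15+7=22, value 20+17=37
- A+C: volume 15+10=25, value 20+17=37
- C+D: volume 10+7=17, value 17+17=34
- D+E: volume 7+13=20, value 17+16=33
- C+E: volume 10+13=23, value 17+16=33
Best: $37.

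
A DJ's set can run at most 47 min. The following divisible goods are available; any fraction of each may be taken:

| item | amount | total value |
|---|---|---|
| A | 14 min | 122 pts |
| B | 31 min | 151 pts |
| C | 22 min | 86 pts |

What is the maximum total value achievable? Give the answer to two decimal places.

280.82

Take in order of value per unit:
- A (122/14 per unit): all 14 → value 122, running total 122.00
- B (151/31 per unit): all 31 → value 151, running total 273.00
- C (86/22 per unit): 2 of 22 → value 2×86/22 = 7.8182, running total 280.82
Total 280.82.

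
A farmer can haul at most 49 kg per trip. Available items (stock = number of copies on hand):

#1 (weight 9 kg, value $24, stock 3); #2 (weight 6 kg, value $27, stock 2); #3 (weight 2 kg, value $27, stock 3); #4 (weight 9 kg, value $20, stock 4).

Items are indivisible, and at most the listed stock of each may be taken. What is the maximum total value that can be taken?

$207

Top feasible selections:
- 3×#1 + 2×#2 + 3×#3: weight 45, value 207
- 2×#1 + 2×#2 + 3×#3 + 1×#4: weight 45, value 203
- 3×#1 + 1×#2 + 3×#3 + 1×#4: weight 48, value 200
Best: $207.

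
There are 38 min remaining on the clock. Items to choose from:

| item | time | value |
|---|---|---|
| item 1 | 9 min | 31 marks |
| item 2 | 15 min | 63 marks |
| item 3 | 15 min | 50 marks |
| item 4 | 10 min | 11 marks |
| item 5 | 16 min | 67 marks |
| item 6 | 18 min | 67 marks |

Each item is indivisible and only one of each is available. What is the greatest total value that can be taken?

Check high-value combinations within 38 min:
- item 5+item 6: time 16+18=34, value 67+67=134
- item 2+item 5: time 15+16=31, value 63+67=130
- item 2+item 6: time 15+18=33, value 63+67=130
- item 3+item 5: time 15+16=31, value 50+67=117
- item 3+item 6: time 15+18=33, value 50+67=117
Best: 134 marks.

134 marks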